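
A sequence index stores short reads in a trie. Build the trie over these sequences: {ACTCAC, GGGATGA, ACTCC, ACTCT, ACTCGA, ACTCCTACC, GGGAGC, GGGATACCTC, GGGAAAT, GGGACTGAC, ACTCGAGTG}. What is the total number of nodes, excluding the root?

Count nodes per top-level branch (shared prefixes stored once):
  'A'-branch (ACTCAC, ACTCC, ACTCCTACC, ACTCGA, ACTCGAGTG, ACTCT): 17 nodes
  'G'-branch (GGGAAAT, GGGACTGAC, GGGAGC, GGGATACCTC, GGGATGA): 22 nodes
Sum: 39

39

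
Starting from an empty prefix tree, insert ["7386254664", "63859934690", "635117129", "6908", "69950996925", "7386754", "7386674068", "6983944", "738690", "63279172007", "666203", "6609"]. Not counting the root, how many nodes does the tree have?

Trace insertions, counting only characters that open a new branch:
  "7386254664" → 10 new (7, 3, 8, 6, 2, 5, 4, 6, 6, 4)
  "63859934690" → 11 new (6, 3, 8, 5, 9, 9, 3, 4, 6, 9, 0)
  "635117129" → prefix "63" already present; 7 new (5, 1, 1, 7, 1, 2, 9)
  "6908" → prefix "6" already present; 3 new (9, 0, 8)
  "69950996925" → prefix "69" already present; 9 new (9, 5, 0, 9, 9, 6, 9, 2, 5)
  "7386754" → prefix "7386" already present; 3 new (7, 5, 4)
  "7386674068" → prefix "7386" already present; 6 new (6, 7, 4, 0, 6, 8)
  "6983944" → prefix "69" already present; 5 new (8, 3, 9, 4, 4)
  "738690" → prefix "7386" already present; 2 new (9, 0)
  "63279172007" → prefix "63" already present; 9 new (2, 7, 9, 1, 7, 2, 0, 0, 7)
  "666203" → prefix "6" already present; 5 new (6, 6, 2, 0, 3)
  "6609" → prefix "66" already present; 2 new (0, 9)
Total nodes = 10 + 11 + 7 + 3 + 9 + 3 + 6 + 5 + 2 + 9 + 5 + 2 = 72

72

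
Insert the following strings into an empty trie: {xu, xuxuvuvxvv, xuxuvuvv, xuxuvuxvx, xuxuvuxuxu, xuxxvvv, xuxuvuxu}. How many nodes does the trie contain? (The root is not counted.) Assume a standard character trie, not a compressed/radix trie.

21

Trie structure (* marks end of a word):
(root)
└─ x
   └─ u *
      └─ x
         ├─ u
         │  └─ v
         │     └─ u
         │        ├─ v
         │        │  ├─ v *
         │        │  └─ x
         │        │     └─ v
         │        │        └─ v *
         │        └─ x
         │           ├─ u *
         │           │  └─ x
         │           │     └─ u *
         │           └─ v
         │              └─ x *
         └─ x
            └─ v
               └─ v
                  └─ v *
Counting every labelled node above: 21.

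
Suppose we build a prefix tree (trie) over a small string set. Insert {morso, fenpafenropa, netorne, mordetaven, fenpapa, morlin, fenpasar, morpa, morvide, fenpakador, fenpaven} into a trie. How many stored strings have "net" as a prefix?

1

Traverse to the node for "net", then collect every word in that subtree.
Matches: "netorne"
Count: 1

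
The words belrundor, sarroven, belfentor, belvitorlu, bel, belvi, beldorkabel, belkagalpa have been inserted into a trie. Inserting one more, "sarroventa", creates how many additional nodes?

2

Walking "sarroventa" from the root, the first 8 characters ("sarroven") follow existing edges; "t" is the first miss.
So 10 − 8 = 2 new nodes.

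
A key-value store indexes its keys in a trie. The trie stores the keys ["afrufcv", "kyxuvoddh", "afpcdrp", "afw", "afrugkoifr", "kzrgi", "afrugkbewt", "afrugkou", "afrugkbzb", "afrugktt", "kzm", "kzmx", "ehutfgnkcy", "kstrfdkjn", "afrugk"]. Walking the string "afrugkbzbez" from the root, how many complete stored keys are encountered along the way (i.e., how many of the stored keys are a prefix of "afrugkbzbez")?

2

Check each prefix of "afrugkbzbez" against the stored set — each match is an end-marker on the path.
Prefixes of the query that are stored words: "afrugk", "afrugkbzb"
Count: 2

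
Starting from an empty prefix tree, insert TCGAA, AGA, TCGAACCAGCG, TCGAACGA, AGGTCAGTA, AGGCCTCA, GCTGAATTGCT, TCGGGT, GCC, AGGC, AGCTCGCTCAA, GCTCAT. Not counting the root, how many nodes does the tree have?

Count nodes per top-level branch (shared prefixes stored once):
  'A'-branch (AGA, AGCTCGCTCAA, AGGC, AGGCCTCA, AGGTCAGTA): 24 nodes
  'G'-branch (GCC, GCTCAT, GCTGAATTGCT): 15 nodes
  'T'-branch (TCGAA, TCGAACCAGCG, TCGAACGA, TCGGGT): 16 nodes
Sum: 55

55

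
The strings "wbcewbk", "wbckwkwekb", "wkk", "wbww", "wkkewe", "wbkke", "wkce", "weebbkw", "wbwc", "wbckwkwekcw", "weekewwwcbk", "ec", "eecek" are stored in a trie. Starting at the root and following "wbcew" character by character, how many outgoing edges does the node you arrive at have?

1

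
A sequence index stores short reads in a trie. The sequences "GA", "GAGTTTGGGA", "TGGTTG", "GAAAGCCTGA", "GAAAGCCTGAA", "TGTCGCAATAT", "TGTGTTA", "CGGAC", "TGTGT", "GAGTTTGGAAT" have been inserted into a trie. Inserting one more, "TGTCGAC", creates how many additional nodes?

Walking "TGTCGAC" from the root, the first 5 characters ("TGTCG") follow existing edges; "A" is the first miss.
Each of the 2 remaining characters creates one node.

2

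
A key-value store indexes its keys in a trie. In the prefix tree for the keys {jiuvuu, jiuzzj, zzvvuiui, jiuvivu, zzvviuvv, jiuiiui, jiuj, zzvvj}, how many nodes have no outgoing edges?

8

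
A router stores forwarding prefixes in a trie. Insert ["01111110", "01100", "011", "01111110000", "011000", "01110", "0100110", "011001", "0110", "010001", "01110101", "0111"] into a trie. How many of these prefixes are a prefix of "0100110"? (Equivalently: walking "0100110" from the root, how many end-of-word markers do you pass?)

1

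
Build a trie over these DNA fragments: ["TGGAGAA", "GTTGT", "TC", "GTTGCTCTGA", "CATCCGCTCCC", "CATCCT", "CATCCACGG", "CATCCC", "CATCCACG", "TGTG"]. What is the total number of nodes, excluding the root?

38

Count nodes per top-level branch (shared prefixes stored once):
  'C'-branch (CATCCACG, CATCCACGG, CATCCC, CATCCGCTCCC, CATCCT): 17 nodes
  'G'-branch (GTTGCTCTGA, GTTGT): 11 nodes
  'T'-branch (TC, TGGAGAA, TGTG): 10 nodes
Sum: 38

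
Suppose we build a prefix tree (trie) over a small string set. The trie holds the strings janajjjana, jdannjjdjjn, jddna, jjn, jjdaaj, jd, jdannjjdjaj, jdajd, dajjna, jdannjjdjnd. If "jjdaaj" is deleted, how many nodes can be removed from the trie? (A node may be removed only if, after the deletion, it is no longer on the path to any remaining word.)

A node on "jjdaaj"'s path can go only if nothing else ends at it or branches off below it.
The suffix "daaj" (4 nodes) is used only by "jjdaaj"; the node for "jj" still has the child "n", so pruning stops there.
Nodes removed: 4

4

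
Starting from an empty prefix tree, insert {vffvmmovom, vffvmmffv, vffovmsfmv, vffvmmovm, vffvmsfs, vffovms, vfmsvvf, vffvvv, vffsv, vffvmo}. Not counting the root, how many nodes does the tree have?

34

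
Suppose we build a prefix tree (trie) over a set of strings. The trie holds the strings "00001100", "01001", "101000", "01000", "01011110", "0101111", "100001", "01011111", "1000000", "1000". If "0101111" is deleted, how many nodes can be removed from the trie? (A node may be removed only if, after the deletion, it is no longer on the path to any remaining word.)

0

Walk "0101111" from the leaf back toward the root, removing each node that no remaining word uses.
Every node on "0101111" is still needed (e.g. by "01011110"), so nothing is freed.
Nodes removed: 0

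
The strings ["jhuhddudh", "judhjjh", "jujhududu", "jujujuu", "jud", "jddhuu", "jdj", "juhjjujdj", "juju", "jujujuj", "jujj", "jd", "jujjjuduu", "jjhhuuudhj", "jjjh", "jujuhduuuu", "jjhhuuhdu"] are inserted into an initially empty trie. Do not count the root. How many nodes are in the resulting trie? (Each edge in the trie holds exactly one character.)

Trace insertions, counting only characters that open a new branch:
  "jhuhddudh" → 9 new (j, h, u, h, d, d, u, d, h)
  "judhjjh" → prefix "j" already present; 6 new (u, d, h, j, j, h)
  "jujhududu" → prefix "ju" already present; 7 new (j, h, u, d, u, d, u)
  "jujujuu" → prefix "juj" already present; 4 new (u, j, u, u)
  "jud" → prefix "jud" already present; 0 new (none)
  "jddhuu" → prefix "j" already present; 5 new (d, d, h, u, u)
  "jdj" → prefix "jd" already present; 1 new (j)
  "juhjjujdj" → prefix "ju" already present; 7 new (h, j, j, u, j, d, j)
  "juju" → prefix "juju" already present; 0 new (none)
  "jujujuj" → prefix "jujuju" already present; 1 new (j)
  "jujj" → prefix "juj" already present; 1 new (j)
  "jd" → prefix "jd" already present; 0 new (none)
  "jujjjuduu" → prefix "jujj" already present; 5 new (j, u, d, u, u)
  "jjhhuuudhj" → prefix "j" already present; 9 new (j, h, h, u, u, u, d, h, j)
  "jjjh" → prefix "jj" already present; 2 new (j, h)
  "jujuhduuuu" → prefix "juju" already present; 6 new (h, d, u, u, u, u)
  "jjhhuuhdu" → prefix "jjhhuu" already present; 3 new (h, d, u)
Total nodes = 9 + 6 + 7 + 4 + 0 + 5 + 1 + 7 + 0 + 1 + 1 + 0 + 5 + 9 + 2 + 6 + 3 = 66

66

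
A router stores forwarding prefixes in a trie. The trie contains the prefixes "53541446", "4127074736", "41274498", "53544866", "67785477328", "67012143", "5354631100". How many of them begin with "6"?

Traverse to the node for "6", then collect every word in that subtree.
Matches: "67012143", "67785477328"
Count: 2

2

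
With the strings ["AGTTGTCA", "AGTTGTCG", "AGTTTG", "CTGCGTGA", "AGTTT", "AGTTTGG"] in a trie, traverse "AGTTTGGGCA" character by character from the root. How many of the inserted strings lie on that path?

3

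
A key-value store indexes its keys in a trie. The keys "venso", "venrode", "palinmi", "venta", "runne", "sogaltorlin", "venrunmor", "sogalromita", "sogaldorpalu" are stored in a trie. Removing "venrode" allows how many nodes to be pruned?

3

Walk "venrode" from the leaf back toward the root, removing each node that no remaining word uses.
The suffix "ode" (3 nodes) is used only by "venrode"; the node for "venr" still has the child "u", so pruning stops there.
Nodes removed: 3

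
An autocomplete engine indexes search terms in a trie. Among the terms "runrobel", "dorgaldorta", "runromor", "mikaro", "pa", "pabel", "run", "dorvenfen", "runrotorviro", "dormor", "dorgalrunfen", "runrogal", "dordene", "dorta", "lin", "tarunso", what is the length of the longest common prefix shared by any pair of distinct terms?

6

Equivalently: take the maximum, over all pairs, of their longest common prefix length.
"dorgaldorta" and "dorgalrunfen" agree on "dorgal" (6 characters) before diverging; nothing deeper is shared.
Longest shared-prefix length: 6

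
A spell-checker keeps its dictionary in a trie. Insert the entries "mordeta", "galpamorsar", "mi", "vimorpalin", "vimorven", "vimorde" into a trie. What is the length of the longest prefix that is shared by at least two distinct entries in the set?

Equivalently: take the maximum, over all pairs, of their longest common prefix length.
"vimorde" and "vimorpalin" agree on "vimor" (5 characters) before diverging; nothing deeper is shared.
Longest shared-prefix length: 5

5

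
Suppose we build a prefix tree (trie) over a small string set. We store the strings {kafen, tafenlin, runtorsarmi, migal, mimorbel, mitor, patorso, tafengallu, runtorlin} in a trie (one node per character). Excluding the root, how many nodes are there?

Trace insertions, counting only characters that open a new branch:
  "kafen" → 5 new (k, a, f, e, n)
  "tafenlin" → 8 new (t, a, f, e, n, l, i, n)
  "runtorsarmi" → 11 new (r, u, n, t, o, r, s, a, r, m, i)
  "migal" → 5 new (m, i, g, a, l)
  "mimorbel" → prefix "mi" already present; 6 new (m, o, r, b, e, l)
  "mitor" → prefix "mi" already present; 3 new (t, o, r)
  "patorso" → 7 new (p, a, t, o, r, s, o)
  "tafengallu" → prefix "tafen" already present; 5 new (g, a, l, l, u)
  "runtorlin" → prefix "runtor" already present; 3 new (l, i, n)
Total nodes = 5 + 8 + 11 + 5 + 6 + 3 + 7 + 5 + 3 = 53

53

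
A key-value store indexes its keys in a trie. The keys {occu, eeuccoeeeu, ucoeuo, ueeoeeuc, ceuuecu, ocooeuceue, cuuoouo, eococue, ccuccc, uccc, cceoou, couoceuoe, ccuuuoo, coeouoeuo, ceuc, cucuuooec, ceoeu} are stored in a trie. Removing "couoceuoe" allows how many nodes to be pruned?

A node on "couoceuoe"'s path can go only if nothing else ends at it or branches off below it.
The suffix "uoceuoe" (7 nodes) is used only by "couoceuoe"; the node for "co" still has the child "e", so pruning stops there.
Nodes removed: 7

7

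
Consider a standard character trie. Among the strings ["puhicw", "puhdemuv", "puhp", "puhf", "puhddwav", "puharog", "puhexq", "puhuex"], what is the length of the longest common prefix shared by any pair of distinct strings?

4

The deepest shared node is where two words last agree before diverging.
"puhddwav" and "puhdemuv" agree on "puhd" (4 characters) before diverging; nothing deeper is shared.
Longest shared-prefix length: 4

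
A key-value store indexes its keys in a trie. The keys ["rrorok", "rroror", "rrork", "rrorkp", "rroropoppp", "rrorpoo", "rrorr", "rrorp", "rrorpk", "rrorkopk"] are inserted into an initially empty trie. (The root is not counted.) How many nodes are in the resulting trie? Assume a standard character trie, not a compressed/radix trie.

For each word, the new-node count is its length minus the longest prefix already in the trie:
  "rrorok" → 6 new (r, r, o, r, o, k)
  "rroror" → prefix "rroro" already present; 1 new (r)
  "rrork" → prefix "rror" already present; 1 new (k)
  "rrorkp" → prefix "rrork" already present; 1 new (p)
  "rroropoppp" → prefix "rroro" already present; 5 new (p, o, p, p, p)
  "rrorpoo" → prefix "rror" already present; 3 new (p, o, o)
  "rrorr" → prefix "rror" already present; 1 new (r)
  "rrorp" → prefix "rrorp" already present; 0 new (none)
  "rrorpk" → prefix "rrorp" already present; 1 new (k)
  "rrorkopk" → prefix "rrork" already present; 3 new (o, p, k)
Total nodes = 6 + 1 + 1 + 1 + 5 + 3 + 1 + 0 + 1 + 3 = 22

22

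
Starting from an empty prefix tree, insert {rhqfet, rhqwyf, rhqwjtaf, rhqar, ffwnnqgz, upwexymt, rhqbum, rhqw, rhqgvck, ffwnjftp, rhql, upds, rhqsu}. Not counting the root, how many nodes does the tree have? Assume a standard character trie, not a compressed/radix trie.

Count nodes per top-level branch (shared prefixes stored once):
  'f'-branch (ffwnjftp, ffwnnqgz): 12 nodes
  'r'-branch (rhqar, rhqbum, rhqfet, rhqgvck, rhql, rhqsu, rhqw, rhqwjtaf, rhqwyf): 25 nodes
  'u'-branch (upds, upwexymt): 10 nodes
Sum: 47

47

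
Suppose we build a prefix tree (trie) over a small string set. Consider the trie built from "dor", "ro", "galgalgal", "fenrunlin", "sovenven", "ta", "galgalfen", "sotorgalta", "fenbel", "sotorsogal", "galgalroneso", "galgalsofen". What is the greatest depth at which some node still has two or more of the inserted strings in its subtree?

6

Look for the deepest trie node that still has at least two words in its subtree.
e.g. "galgalfen" and "galgalgal" share the prefix "galgal" of length 6; no pair shares a longer one.
Longest shared-prefix length: 6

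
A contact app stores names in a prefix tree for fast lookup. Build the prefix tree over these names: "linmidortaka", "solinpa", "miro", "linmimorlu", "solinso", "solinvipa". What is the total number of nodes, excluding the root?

34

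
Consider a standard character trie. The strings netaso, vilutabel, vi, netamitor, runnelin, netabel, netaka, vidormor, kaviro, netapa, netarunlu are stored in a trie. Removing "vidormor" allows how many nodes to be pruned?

Walk "vidormor" from the leaf back toward the root, removing each node that no remaining word uses.
The suffix "dormor" (6 nodes) is used only by "vidormor"; the node for "vi" still has the child "l", so pruning stops there.
Nodes removed: 6

6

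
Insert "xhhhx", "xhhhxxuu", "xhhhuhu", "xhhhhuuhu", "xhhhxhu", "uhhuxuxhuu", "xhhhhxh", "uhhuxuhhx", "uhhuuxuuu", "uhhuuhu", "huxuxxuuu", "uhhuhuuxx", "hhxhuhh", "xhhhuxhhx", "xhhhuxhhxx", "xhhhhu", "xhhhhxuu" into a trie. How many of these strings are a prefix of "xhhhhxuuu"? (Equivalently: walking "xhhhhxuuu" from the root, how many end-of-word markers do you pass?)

Walk "xhhhhxuuu" from the root; an end-of-word marker is hit whenever a stored word is a prefix of "xhhhhxuuu".
Prefixes of the query that are stored words: "xhhhhxuu"
Count: 1

1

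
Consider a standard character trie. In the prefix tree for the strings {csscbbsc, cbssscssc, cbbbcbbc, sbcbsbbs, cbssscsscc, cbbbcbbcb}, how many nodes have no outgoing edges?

A leaf is a node with no children — equivalently, the end of a word that is not a proper prefix of any other stored word.
Those words: "cbbbcbbcb", "cbssscsscc", "csscbbsc", "sbcbsbbs"
Leaf count: 4

4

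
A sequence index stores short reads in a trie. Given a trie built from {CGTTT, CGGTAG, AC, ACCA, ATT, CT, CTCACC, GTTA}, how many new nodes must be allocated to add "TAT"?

"TAT" shares no prefix with any stored word, so all 3 characters open new nodes.
3 − 0 = 3 new nodes.

3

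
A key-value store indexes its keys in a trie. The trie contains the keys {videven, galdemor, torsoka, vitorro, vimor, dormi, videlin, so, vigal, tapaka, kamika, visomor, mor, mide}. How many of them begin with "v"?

6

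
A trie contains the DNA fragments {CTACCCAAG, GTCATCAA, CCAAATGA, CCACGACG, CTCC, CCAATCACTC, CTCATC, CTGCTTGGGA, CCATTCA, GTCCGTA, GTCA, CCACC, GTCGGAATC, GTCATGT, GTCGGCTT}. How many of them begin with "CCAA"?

2

Walk to "CCAA"; the words in its subtree are exactly those with that prefix.
Words under "CCAA": CCAAATGA, CCAATCACTC
Count: 2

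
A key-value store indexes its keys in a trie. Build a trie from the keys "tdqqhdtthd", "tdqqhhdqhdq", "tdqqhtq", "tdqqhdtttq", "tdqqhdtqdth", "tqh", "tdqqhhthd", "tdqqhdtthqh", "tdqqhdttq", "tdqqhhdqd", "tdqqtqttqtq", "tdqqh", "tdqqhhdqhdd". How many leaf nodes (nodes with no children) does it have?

Leaves are exactly the stored words that no other stored word extends.
Those words: "tdqqhdtqdth", "tdqqhdtthd", "tdqqhdtthqh", "tdqqhdttq", "tdqqhdtttq", "tdqqhhdqd", "tdqqhhdqhdd", "tdqqhhdqhdq", "tdqqhhthd", "tdqqhtq", "tdqqtqttqtq", "tqh"
Leaf count: 12

12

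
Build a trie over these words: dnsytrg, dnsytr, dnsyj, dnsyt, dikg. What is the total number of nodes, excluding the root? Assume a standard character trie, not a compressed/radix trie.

11

Count nodes per top-level branch (shared prefixes stored once):
  'd'-branch (dikg, dnsyj, dnsyt, dnsytr, dnsytrg): 11 nodes
Sum: 11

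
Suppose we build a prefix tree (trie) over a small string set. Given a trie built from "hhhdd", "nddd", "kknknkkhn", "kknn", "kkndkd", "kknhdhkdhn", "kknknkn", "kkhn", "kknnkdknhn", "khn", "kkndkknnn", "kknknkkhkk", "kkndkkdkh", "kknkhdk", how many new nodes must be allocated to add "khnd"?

1

The longest prefix of "khnd" already in the trie is "khn" (length 3).
New nodes needed: |"khnd"| − 3 = 4 − 3 = 1.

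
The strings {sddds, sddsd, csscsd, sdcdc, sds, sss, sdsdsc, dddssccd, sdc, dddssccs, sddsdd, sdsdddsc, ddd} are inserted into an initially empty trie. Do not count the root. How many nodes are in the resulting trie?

36

Insert word by word; a character creates a node only if that edge doesn't already exist:
  "sddds" → 5 new (s, d, d, d, s)
  "sddsd" → prefix "sdd" already present; 2 new (s, d)
  "csscsd" → 6 new (c, s, s, c, s, d)
  "sdcdc" → prefix "sd" already present; 3 new (c, d, c)
  "sds" → prefix "sd" already present; 1 new (s)
  "sss" → prefix "s" already present; 2 new (s, s)
  "sdsdsc" → prefix "sds" already present; 3 new (d, s, c)
  "dddssccd" → 8 new (d, d, d, s, s, c, c, d)
  "sdc" → prefix "sdc" already present; 0 new (none)
  "dddssccs" → prefix "dddsscc" already present; 1 new (s)
  "sddsdd" → prefix "sddsd" already present; 1 new (d)
  "sdsdddsc" → prefix "sdsd" already present; 4 new (d, d, s, c)
  "ddd" → prefix "ddd" already present; 0 new (none)
Total nodes = 5 + 2 + 6 + 3 + 1 + 2 + 3 + 8 + 0 + 1 + 1 + 4 + 0 = 36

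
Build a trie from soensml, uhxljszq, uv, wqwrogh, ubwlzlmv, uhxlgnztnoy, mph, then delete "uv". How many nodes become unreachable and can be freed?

1

Walk "uv" from the leaf back toward the root, removing each node that no remaining word uses.
The suffix "v" (1 node) is used only by "uv"; the node for "u" still has the child "h", so pruning stops there.
Nodes removed: 1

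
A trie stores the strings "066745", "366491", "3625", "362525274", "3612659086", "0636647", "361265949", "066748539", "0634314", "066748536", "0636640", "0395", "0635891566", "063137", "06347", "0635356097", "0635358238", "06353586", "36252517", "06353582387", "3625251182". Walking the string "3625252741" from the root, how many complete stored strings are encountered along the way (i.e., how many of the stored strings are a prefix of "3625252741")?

Check each prefix of "3625252741" against the stored set — each match is an end-marker on the path.
Prefixes of the query that are stored words: "3625", "362525274"
Count: 2

2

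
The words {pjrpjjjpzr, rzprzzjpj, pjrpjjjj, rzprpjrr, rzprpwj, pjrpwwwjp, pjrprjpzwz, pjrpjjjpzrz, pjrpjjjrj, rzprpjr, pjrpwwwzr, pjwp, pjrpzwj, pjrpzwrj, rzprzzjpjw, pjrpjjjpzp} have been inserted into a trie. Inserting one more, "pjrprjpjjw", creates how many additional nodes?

3

Walking "pjrprjpjjw" from the root, the first 7 characters ("pjrprjp") follow existing edges; "j" is the first miss.
New nodes needed: |"pjrprjpjjw"| − 7 = 10 − 7 = 3.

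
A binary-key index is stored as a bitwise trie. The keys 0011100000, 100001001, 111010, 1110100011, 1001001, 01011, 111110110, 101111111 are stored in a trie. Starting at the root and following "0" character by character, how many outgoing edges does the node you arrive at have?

2

Follow the path "0" to its node, then look at its outgoing edges.
Distinct next characters after "0": 0, 1.
That node has 2 child edges.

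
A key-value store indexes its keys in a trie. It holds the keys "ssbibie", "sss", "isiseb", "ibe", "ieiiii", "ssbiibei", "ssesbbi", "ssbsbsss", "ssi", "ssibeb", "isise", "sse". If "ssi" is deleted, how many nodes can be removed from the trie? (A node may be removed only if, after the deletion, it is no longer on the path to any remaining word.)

Walk "ssi" from the leaf back toward the root, removing each node that no remaining word uses.
Every node on "ssi" is still needed (e.g. by "ssibeb"), so nothing is freed.
Nodes removed: 0

0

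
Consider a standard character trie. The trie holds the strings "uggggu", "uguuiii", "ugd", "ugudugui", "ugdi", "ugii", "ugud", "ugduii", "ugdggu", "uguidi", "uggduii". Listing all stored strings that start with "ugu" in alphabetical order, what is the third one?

uguidi

DFS of the "ugu" subtree visits, in order: "ugud", "ugudugui", "uguidi", "uguuiii"
The 3rd is uguidi.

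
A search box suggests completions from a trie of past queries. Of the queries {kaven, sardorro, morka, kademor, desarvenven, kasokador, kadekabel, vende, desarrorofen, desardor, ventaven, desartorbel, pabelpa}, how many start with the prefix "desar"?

4

Walk to "desar"; the words in its subtree are exactly those with that prefix.
Words under "desar": desardor, desarrorofen, desartorbel, desarvenven
Count: 4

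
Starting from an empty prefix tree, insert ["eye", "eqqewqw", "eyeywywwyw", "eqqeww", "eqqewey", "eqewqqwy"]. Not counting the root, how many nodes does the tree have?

25

Count nodes per top-level branch (shared prefixes stored once):
  'e'-branch (eqewqqwy, eqqewey, eqqewqw, eqqeww, eye, eyeywywwyw): 25 nodes
Sum: 25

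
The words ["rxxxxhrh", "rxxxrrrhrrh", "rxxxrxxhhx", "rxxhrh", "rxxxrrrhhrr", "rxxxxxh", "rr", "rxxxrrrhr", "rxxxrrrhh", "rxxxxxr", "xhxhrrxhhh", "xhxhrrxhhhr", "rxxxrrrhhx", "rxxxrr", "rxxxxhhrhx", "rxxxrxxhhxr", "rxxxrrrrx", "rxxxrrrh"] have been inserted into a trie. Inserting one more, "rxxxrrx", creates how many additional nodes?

1

The longest prefix of "rxxxrrx" already in the trie is "rxxxrr" (length 6).
New nodes needed: |"rxxxrrx"| − 6 = 7 − 6 = 1.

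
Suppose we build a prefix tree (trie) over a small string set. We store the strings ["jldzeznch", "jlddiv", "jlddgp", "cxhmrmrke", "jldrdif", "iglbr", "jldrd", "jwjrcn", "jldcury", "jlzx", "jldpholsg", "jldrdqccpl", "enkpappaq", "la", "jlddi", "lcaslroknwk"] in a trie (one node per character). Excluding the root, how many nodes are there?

75

Insert word by word; a character creates a node only if that edge doesn't already exist:
  "jldzeznch" → 9 new (j, l, d, z, e, z, n, c, h)
  "jlddiv" → prefix "jld" already present; 3 new (d, i, v)
  "jlddgp" → prefix "jldd" already present; 2 new (g, p)
  "cxhmrmrke" → 9 new (c, x, h, m, r, m, r, k, e)
  "jldrdif" → prefix "jld" already present; 4 new (r, d, i, f)
  "iglbr" → 5 new (i, g, l, b, r)
  "jldrd" → prefix "jldrd" already present; 0 new (none)
  "jwjrcn" → prefix "j" already present; 5 new (w, j, r, c, n)
  "jldcury" → prefix "jld" already present; 4 new (c, u, r, y)
  "jlzx" → prefix "jl" already present; 2 new (z, x)
  "jldpholsg" → prefix "jld" already present; 6 new (p, h, o, l, s, g)
  "jldrdqccpl" → prefix "jldrd" already present; 5 new (q, c, c, p, l)
  "enkpappaq" → 9 new (e, n, k, p, a, p, p, a, q)
  "la" → 2 new (l, a)
  "jlddi" → prefix "jlddi" already present; 0 new (none)
  "lcaslroknwk" → prefix "l" already present; 10 new (c, a, s, l, r, o, k, n, w, k)
Total nodes = 9 + 3 + 2 + 9 + 4 + 5 + 0 + 5 + 4 + 2 + 6 + 5 + 9 + 2 + 0 + 10 = 75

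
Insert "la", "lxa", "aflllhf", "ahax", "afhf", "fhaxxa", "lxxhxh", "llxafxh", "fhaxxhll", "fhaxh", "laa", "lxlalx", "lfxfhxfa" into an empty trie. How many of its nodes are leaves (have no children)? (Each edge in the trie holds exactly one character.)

12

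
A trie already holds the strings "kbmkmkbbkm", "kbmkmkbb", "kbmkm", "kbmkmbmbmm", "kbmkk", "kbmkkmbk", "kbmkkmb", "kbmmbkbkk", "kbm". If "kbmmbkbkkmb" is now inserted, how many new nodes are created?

"kbmmbkbkk" is already a path in the trie; the remaining "mb" must be added.
So 11 − 9 = 2 new nodes.

2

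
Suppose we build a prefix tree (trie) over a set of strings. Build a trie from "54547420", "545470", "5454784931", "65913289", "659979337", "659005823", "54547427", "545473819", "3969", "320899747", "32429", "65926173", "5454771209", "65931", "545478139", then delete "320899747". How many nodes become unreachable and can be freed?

7

A node on "320899747"'s path can go only if nothing else ends at it or branches off below it.
The suffix "0899747" (7 nodes) is used only by "320899747"; the node for "32" still has the child "4", so pruning stops there.
Nodes removed: 7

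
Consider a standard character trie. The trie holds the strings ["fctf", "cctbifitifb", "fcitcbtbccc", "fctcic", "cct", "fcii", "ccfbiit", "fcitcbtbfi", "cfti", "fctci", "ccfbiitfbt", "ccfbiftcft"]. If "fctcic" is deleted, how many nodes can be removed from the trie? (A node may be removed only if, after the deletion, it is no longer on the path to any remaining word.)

1

Walk "fctcic" from the leaf back toward the root, removing each node that no remaining word uses.
The suffix "c" (1 node) is used only by "fctcic"; "fctci" is itself a stored word, so pruning stops there.
Nodes removed: 1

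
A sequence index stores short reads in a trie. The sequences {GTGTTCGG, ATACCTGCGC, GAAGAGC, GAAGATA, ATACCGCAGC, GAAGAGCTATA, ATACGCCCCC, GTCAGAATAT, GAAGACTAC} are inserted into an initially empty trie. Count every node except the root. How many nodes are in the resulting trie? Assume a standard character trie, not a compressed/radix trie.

53

Count nodes per top-level branch (shared prefixes stored once):
  'A'-branch (ATACCGCAGC, ATACCTGCGC, ATACGCCCCC): 21 nodes
  'G'-branch (GAAGACTAC, GAAGAGC, GAAGAGCTATA, GAAGATA, GTCAGAATAT, GTGTTCGG): 32 nodes
Sum: 53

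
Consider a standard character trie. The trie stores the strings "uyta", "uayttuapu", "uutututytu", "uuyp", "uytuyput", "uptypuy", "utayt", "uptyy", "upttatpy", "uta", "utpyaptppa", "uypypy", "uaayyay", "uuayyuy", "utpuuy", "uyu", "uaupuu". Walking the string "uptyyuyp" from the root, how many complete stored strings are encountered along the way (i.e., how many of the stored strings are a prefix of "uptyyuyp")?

Traverse "uptyyuyp" character by character; count nodes along the way that are marked as word ends.
Prefixes of the query that are stored words: "uptyy"
Count: 1

1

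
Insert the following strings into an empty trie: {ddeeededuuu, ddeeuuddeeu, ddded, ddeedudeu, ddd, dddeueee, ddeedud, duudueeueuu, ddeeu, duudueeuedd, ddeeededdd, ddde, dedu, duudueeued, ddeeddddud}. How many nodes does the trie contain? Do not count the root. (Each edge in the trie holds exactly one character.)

Insert word by word; a character creates a node only if that edge doesn't already exist:
  "ddeeededuuu" → 11 new (d, d, e, e, e, d, e, d, u, u, u)
  "ddeeuuddeeu" → prefix "ddee" already present; 7 new (u, u, d, d, e, e, u)
  "ddded" → prefix "dd" already present; 3 new (d, e, d)
  "ddeedudeu" → prefix "ddee" already present; 5 new (d, u, d, e, u)
  "ddd" → prefix "ddd" already present; 0 new (none)
  "dddeueee" → prefix "ddde" already present; 4 new (u, e, e, e)
  "ddeedud" → prefix "ddeedud" already present; 0 new (none)
  "duudueeueuu" → prefix "d" already present; 10 new (u, u, d, u, e, e, u, e, u, u)
  "ddeeu" → prefix "ddeeu" already present; 0 new (none)
  "duudueeuedd" → prefix "duudueeue" already present; 2 new (d, d)
  "ddeeededdd" → prefix "ddeeeded" already present; 2 new (d, d)
  "ddde" → prefix "ddde" already present; 0 new (none)
  "dedu" → prefix "d" already present; 3 new (e, d, u)
  "duudueeued" → prefix "duudueeued" already present; 0 new (none)
  "ddeeddddud" → prefix "ddeed" already present; 5 new (d, d, d, u, d)
Total nodes = 11 + 7 + 3 + 5 + 0 + 4 + 0 + 10 + 0 + 2 + 2 + 0 + 3 + 0 + 5 = 52

52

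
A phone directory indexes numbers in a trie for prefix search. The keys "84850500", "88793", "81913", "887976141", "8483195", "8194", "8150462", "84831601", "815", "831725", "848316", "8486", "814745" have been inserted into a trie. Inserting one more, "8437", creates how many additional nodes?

The longest prefix of "8437" already in the trie is "84" (length 2).
Each of the 2 remaining characters creates one node.

2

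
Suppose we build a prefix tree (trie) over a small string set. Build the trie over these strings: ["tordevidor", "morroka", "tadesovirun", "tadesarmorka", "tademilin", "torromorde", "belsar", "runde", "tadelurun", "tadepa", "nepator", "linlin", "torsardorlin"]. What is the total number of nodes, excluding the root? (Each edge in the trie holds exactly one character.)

86

Trace insertions, counting only characters that open a new branch:
  "tordevidor" → 10 new (t, o, r, d, e, v, i, d, o, r)
  "morroka" → 7 new (m, o, r, r, o, k, a)
  "tadesovirun" → prefix "t" already present; 10 new (a, d, e, s, o, v, i, r, u, n)
  "tadesarmorka" → prefix "tades" already present; 7 new (a, r, m, o, r, k, a)
  "tademilin" → prefix "tade" already present; 5 new (m, i, l, i, n)
  "torromorde" → prefix "tor" already present; 7 new (r, o, m, o, r, d, e)
  "belsar" → 6 new (b, e, l, s, a, r)
  "runde" → 5 new (r, u, n, d, e)
  "tadelurun" → prefix "tade" already present; 5 new (l, u, r, u, n)
  "tadepa" → prefix "tade" already present; 2 new (p, a)
  "nepator" → 7 new (n, e, p, a, t, o, r)
  "linlin" → 6 new (l, i, n, l, i, n)
  "torsardorlin" → prefix "tor" already present; 9 new (s, a, r, d, o, r, l, i, n)
Total nodes = 10 + 7 + 10 + 7 + 5 + 7 + 6 + 5 + 5 + 2 + 7 + 6 + 9 = 86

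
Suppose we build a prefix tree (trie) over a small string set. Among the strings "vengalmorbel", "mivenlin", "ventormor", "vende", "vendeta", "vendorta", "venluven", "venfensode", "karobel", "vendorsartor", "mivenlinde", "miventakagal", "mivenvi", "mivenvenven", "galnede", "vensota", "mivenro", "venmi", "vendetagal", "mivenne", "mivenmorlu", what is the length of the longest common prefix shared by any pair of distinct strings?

8

The deepest shared node is where two words last agree before diverging.
"mivenlin" and "mivenlinde" agree on "mivenlin" (8 characters) before diverging; nothing deeper is shared.
Longest shared-prefix length: 8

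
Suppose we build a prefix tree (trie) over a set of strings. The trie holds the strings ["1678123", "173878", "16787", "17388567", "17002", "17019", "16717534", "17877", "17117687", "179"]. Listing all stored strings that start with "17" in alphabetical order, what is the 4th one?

Filter for "17…" and sort: "17002", "17019", "17117687", "173878", "17388567", "17877", "179"
The 4th is 173878.

173878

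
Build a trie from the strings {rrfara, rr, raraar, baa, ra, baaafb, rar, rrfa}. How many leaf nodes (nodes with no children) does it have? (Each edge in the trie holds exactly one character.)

A leaf is a node with no children — equivalently, the end of a word that is not a proper prefix of any other stored word.
Those words: "baaafb", "raraar", "rrfara"
Leaf count: 3

3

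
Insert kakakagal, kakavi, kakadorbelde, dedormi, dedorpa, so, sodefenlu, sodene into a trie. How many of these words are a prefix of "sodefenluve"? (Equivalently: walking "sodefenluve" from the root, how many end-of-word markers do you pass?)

2

Traverse "sodefenluve" character by character; count nodes along the way that are marked as word ends.
Prefixes of the query that are stored words: "so", "sodefenlu"
Count: 2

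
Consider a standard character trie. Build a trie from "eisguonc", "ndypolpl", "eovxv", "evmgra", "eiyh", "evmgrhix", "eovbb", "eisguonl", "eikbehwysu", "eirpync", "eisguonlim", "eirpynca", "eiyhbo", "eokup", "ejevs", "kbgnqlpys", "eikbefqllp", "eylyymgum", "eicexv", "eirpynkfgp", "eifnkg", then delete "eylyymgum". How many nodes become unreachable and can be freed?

8

Walk "eylyymgum" from the leaf back toward the root, removing each node that no remaining word uses.
The suffix "ylyymgum" (8 nodes) is used only by "eylyymgum"; the node for "e" still has the child "i", so pruning stops there.
Nodes removed: 8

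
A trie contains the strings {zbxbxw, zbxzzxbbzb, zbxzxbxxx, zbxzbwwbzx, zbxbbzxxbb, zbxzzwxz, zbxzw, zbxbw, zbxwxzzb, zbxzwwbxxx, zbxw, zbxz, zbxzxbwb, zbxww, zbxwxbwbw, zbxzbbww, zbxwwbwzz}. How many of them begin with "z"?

Traverse to the node for "z", then collect every word in that subtree.
Words under "z": zbxbbzxxbb, zbxbw, zbxbxw, zbxw, zbxww, zbxwwbwzz, zbxwxbwbw, zbxwxzzb, zbxz, zbxzbbww, zbxzbwwbzx, zbxzw, zbxzwwbxxx, zbxzxbwb, zbxzxbxxx, zbxzzwxz, zbxzzxbbzb
Count: 17

17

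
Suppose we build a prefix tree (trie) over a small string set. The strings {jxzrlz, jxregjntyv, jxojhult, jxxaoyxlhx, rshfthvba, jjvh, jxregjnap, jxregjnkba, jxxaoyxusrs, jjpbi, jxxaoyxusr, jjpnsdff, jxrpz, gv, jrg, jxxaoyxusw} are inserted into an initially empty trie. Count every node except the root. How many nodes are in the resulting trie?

Insert word by word; a character creates a node only if that edge doesn't already exist:
  "jxzrlz" → 6 new (j, x, z, r, l, z)
  "jxregjntyv" → prefix "jx" already present; 8 new (r, e, g, j, n, t, y, v)
  "jxojhult" → prefix "jx" already present; 6 new (o, j, h, u, l, t)
  "jxxaoyxlhx" → prefix "jx" already present; 8 new (x, a, o, y, x, l, h, x)
  "rshfthvba" → 9 new (r, s, h, f, t, h, v, b, a)
  "jjvh" → prefix "j" already present; 3 new (j, v, h)
  "jxregjnap" → prefix "jxregjn" already present; 2 new (a, p)
  "jxregjnkba" → prefix "jxregjn" already present; 3 new (k, b, a)
  "jxxaoyxusrs" → prefix "jxxaoyx" already present; 4 new (u, s, r, s)
  "jjpbi" → prefix "jj" already present; 3 new (p, b, i)
  "jxxaoyxusr" → prefix "jxxaoyxusr" already present; 0 new (none)
  "jjpnsdff" → prefix "jjp" already present; 5 new (n, s, d, f, f)
  "jxrpz" → prefix "jxr" already present; 2 new (p, z)
  "gv" → 2 new (g, v)
  "jrg" → prefix "j" already present; 2 new (r, g)
  "jxxaoyxusw" → prefix "jxxaoyxus" already present; 1 new (w)
Total nodes = 6 + 8 + 6 + 8 + 9 + 3 + 2 + 3 + 4 + 3 + 0 + 5 + 2 + 2 + 2 + 1 = 64

64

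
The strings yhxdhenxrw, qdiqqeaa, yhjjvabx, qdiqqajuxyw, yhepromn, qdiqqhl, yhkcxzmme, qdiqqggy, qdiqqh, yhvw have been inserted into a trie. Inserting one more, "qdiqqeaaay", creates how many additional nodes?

The longest prefix of "qdiqqeaaay" already in the trie is "qdiqqeaa" (length 8).
New nodes needed: |"qdiqqeaaay"| − 8 = 10 − 8 = 2.

2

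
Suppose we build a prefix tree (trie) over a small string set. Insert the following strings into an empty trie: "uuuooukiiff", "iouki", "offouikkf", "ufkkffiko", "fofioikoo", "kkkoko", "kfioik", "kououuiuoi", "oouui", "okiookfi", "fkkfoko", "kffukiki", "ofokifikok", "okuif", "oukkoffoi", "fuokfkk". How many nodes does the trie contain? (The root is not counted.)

Insert word by word; a character creates a node only if that edge doesn't already exist:
  "uuuooukiiff" → 11 new (u, u, u, o, o, u, k, i, i, f, f)
  "iouki" → 5 new (i, o, u, k, i)
  "offouikkf" → 9 new (o, f, f, o, u, i, k, k, f)
  "ufkkffiko" → prefix "u" already present; 8 new (f, k, k, f, f, i, k, o)
  "fofioikoo" → 9 new (f, o, f, i, o, i, k, o, o)
  "kkkoko" → 6 new (k, k, k, o, k, o)
  "kfioik" → prefix "k" already present; 5 new (f, i, o, i, k)
  "kououuiuoi" → prefix "k" already present; 9 new (o, u, o, u, u, i, u, o, i)
  "oouui" → prefix "o" already present; 4 new (o, u, u, i)
  "okiookfi" → prefix "o" already present; 7 new (k, i, o, o, k, f, i)
  "fkkfoko" → prefix "f" already present; 6 new (k, k, f, o, k, o)
  "kffukiki" → prefix "kf" already present; 6 new (f, u, k, i, k, i)
  "ofokifikok" → prefix "of" already present; 8 new (o, k, i, f, i, k, o, k)
  "okuif" → prefix "ok" already present; 3 new (u, i, f)
  "oukkoffoi" → prefix "o" already present; 8 new (u, k, k, o, f, f, o, i)
  "fuokfkk" → prefix "f" already present; 6 new (u, o, k, f, k, k)
Total nodes = 11 + 5 + 9 + 8 + 9 + 6 + 5 + 9 + 4 + 7 + 6 + 6 + 8 + 3 + 8 + 6 = 110

110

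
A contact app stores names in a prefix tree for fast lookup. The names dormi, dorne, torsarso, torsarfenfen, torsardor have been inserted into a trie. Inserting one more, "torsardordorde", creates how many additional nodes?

5

The longest prefix of "torsardordorde" already in the trie is "torsardor" (length 9).
Each of the 5 remaining characters creates one node.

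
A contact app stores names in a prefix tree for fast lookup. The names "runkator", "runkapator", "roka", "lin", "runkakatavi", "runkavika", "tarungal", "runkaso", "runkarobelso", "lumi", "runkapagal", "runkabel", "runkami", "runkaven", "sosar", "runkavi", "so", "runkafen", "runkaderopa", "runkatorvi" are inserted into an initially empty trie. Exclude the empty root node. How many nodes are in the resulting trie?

Count nodes per top-level branch (shared prefixes stored once):
  'l'-branch (lin, lumi): 6 nodes
  'r'-branch (roka, runkabel, runkaderopa, runkafen, runkakatavi, runkami, runkapagal, runkapator, runkarobelso, runkaso, runkator, runkatorvi, runkaven, runkavi, runkavika): 56 nodes
  's'-branch (so, sosar): 5 nodes
  't'-branch (tarungal): 8 nodes
Sum: 75

75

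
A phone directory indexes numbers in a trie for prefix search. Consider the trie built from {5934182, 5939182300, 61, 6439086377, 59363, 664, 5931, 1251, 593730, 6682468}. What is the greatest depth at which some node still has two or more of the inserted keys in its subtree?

Look for the deepest trie node that still has at least two words in its subtree.
e.g. "5931" and "5934182" share the prefix "593" of length 3; no pair shares a longer one.
Longest shared-prefix length: 3

3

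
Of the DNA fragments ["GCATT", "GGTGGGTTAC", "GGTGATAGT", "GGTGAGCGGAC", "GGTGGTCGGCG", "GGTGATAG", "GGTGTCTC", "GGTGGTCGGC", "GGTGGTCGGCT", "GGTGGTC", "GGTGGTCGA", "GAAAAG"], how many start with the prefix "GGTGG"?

Filter for entries beginning with "GGTGG":
Words under "GGTGG": GGTGGGTTAC, GGTGGTC, GGTGGTCGA, GGTGGTCGGC, GGTGGTCGGCG, GGTGGTCGGCT
Count: 6

6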